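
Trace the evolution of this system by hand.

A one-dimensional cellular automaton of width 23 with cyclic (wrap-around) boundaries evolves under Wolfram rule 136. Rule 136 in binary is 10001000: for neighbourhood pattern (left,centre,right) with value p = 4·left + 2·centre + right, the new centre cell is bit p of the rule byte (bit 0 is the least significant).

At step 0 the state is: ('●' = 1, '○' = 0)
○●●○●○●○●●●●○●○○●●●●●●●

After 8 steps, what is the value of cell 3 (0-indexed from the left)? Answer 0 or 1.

step 0: ○●●○●○●○●●●●○●○○●●●●●●●
step 1: ○●○○○○○○●●●○○○○○●●●●●●○
step 2: ○○○○○○○○●●○○○○○○●●●●●○○
step 3: ○○○○○○○○●○○○○○○○●●●●○○○
step 4: ○○○○○○○○○○○○○○○○●●●○○○○
step 5: ○○○○○○○○○○○○○○○○●●○○○○○
step 6: ○○○○○○○○○○○○○○○○●○○○○○○
step 7: ○○○○○○○○○○○○○○○○○○○○○○○
step 8: ○○○○○○○○○○○○○○○○○○○○○○○

0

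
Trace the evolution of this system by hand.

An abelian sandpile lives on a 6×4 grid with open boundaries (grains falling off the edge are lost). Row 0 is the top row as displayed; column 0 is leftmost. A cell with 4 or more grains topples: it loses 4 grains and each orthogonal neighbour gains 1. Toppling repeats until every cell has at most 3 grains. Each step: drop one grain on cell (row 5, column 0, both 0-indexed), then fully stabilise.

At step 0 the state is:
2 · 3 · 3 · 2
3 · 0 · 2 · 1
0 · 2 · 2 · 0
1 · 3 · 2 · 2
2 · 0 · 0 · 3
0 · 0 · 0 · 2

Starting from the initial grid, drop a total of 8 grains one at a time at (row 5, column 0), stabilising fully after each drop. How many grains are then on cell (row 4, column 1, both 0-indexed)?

gen 0: 2 · 3 · 3 · 2
3 · 0 · 2 · 1
0 · 2 · 2 · 0
1 · 3 · 2 · 2
2 · 0 · 0 · 3
0 · 0 · 0 · 2
gen 1: 2 · 3 · 3 · 2
3 · 0 · 2 · 1
0 · 2 · 2 · 0
1 · 3 · 2 · 2
2 · 0 · 0 · 3
1 · 0 · 0 · 2
gen 2: 2 · 3 · 3 · 2
3 · 0 · 2 · 1
0 · 2 · 2 · 0
1 · 3 · 2 · 2
2 · 0 · 0 · 3
2 · 0 · 0 · 2
gen 3: 2 · 3 · 3 · 2
3 · 0 · 2 · 1
0 · 2 · 2 · 0
1 · 3 · 2 · 2
2 · 0 · 0 · 3
3 · 0 · 0 · 2
gen 4: 2 · 3 · 3 · 2
3 · 0 · 2 · 1
0 · 2 · 2 · 0
1 · 3 · 2 · 2
3 · 0 · 0 · 3
0 · 1 · 0 · 2
gen 5: 2 · 3 · 3 · 2
3 · 0 · 2 · 1
0 · 2 · 2 · 0
1 · 3 · 2 · 2
3 · 0 · 0 · 3
1 · 1 · 0 · 2
gen 6: 2 · 3 · 3 · 2
3 · 0 · 2 · 1
0 · 2 · 2 · 0
1 · 3 · 2 · 2
3 · 0 · 0 · 3
2 · 1 · 0 · 2
gen 7: 2 · 3 · 3 · 2
3 · 0 · 2 · 1
0 · 2 · 2 · 0
1 · 3 · 2 · 2
3 · 0 · 0 · 3
3 · 1 · 0 · 2
gen 8: 2 · 3 · 3 · 2
3 · 0 · 2 · 1
0 · 2 · 2 · 0
2 · 3 · 2 · 2
0 · 1 · 0 · 3
1 · 2 · 0 · 2

1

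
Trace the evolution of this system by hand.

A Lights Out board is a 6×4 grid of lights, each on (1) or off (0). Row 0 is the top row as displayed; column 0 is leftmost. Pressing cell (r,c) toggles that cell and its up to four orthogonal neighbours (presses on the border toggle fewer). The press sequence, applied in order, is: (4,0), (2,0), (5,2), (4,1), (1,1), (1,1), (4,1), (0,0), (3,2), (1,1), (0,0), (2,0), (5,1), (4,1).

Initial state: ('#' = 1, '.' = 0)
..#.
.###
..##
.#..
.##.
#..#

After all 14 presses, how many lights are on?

gen 0: ..#.
.###
..##
.#..
.##.
#..#
gen 1: ..#.
.###
..##
##..
#.#.
...#
gen 2: ..#.
####
####
.#..
#.#.
...#
gen 3: ..#.
####
####
.#..
#...
.##.
gen 4: ..#.
####
####
....
.##.
..#.
gen 5: .##.
...#
#.##
....
.##.
..#.
gen 6: ..#.
####
####
....
.##.
..#.
gen 7: ..#.
####
####
.#..
#...
.##.
gen 8: ###.
.###
####
.#..
#...
.##.
gen 9: ###.
.###
##.#
..##
#.#.
.##.
gen 10: #.#.
#..#
#..#
..##
#.#.
.##.
gen 11: .##.
...#
#..#
..##
#.#.
.##.
gen 12: .##.
#..#
.#.#
#.##
#.#.
.##.
gen 13: .##.
#..#
.#.#
#.##
###.
#...
gen 14: .##.
#..#
.#.#
####
....
##..

12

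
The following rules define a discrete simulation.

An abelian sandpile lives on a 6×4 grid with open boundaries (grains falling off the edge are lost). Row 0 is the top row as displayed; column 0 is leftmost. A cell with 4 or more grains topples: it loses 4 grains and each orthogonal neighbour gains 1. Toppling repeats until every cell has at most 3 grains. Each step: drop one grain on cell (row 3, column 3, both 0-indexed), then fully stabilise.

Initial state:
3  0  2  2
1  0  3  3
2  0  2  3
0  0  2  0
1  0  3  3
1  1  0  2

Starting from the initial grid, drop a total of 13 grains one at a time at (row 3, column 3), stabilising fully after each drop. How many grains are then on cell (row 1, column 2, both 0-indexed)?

1

k=0  3  0  2  2
1  0  3  3
2  0  2  3
0  0  2  0
1  0  3  3
1  1  0  2
k=1  3  0  2  2
1  0  3  3
2  0  2  3
0  0  2  1
1  0  3  3
1  1  0  2
k=2  3  0  2  2
1  0  3  3
2  0  2  3
0  0  2  2
1  0  3  3
1  1  0  2
k=3  3  0  2  2
1  0  3  3
2  0  2  3
0  0  2  3
1  0  3  3
1  1  0  2
k=4  3  0  3  3
1  1  1  1
2  1  1  2
0  1  1  3
1  1  1  1
1  1  1  3
k=5  3  0  3  3
1  1  1  1
2  1  1  3
0  1  2  0
1  1  1  2
1  1  1  3
k=6  3  0  3  3
1  1  1  1
2  1  1  3
0  1  2  1
1  1  1  2
1  1  1  3
k=7  3  0  3  3
1  1  1  1
2  1  1  3
0  1  2  2
1  1  1  2
1  1  1  3
k=8  3  0  3  3
1  1  1  1
2  1  1  3
0  1  2  3
1  1  1  2
1  1  1  3
k=9  3  0  3  3
1  1  1  2
2  1  2  0
0  1  3  1
1  1  1  3
1  1  1  3
k=10  3  0  3  3
1  1  1  2
2  1  2  0
0  1  3  2
1  1  1  3
1  1  1  3
k=11  3  0  3  3
1  1  1  2
2  1  2  0
0  1  3  3
1  1  1  3
1  1  1  3
k=12  3  0  3  3
1  1  1  2
2  1  3  1
0  2  0  2
1  1  3  1
1  1  2  0
k=13  3  0  3  3
1  1  1  2
2  1  3  1
0  2  0  3
1  1  3  1
1  1  2  0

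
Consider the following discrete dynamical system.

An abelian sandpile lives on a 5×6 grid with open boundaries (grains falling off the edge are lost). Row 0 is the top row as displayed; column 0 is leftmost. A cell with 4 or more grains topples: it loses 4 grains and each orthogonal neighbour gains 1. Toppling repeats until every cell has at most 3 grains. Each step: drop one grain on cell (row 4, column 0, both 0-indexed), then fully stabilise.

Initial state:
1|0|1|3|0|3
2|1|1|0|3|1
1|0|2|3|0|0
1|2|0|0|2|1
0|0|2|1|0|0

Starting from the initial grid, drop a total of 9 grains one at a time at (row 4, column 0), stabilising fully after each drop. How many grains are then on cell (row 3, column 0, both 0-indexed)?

k=0  1|0|1|3|0|3
2|1|1|0|3|1
1|0|2|3|0|0
1|2|0|0|2|1
0|0|2|1|0|0
k=1  1|0|1|3|0|3
2|1|1|0|3|1
1|0|2|3|0|0
1|2|0|0|2|1
1|0|2|1|0|0
k=2  1|0|1|3|0|3
2|1|1|0|3|1
1|0|2|3|0|0
1|2|0|0|2|1
2|0|2|1|0|0
k=3  1|0|1|3|0|3
2|1|1|0|3|1
1|0|2|3|0|0
1|2|0|0|2|1
3|0|2|1|0|0
k=4  1|0|1|3|0|3
2|1|1|0|3|1
1|0|2|3|0|0
2|2|0|0|2|1
0|1|2|1|0|0
k=5  1|0|1|3|0|3
2|1|1|0|3|1
1|0|2|3|0|0
2|2|0|0|2|1
1|1|2|1|0|0
k=6  1|0|1|3|0|3
2|1|1|0|3|1
1|0|2|3|0|0
2|2|0|0|2|1
2|1|2|1|0|0
k=7  1|0|1|3|0|3
2|1|1|0|3|1
1|0|2|3|0|0
2|2|0|0|2|1
3|1|2|1|0|0
k=8  1|0|1|3|0|3
2|1|1|0|3|1
1|0|2|3|0|0
3|2|0|0|2|1
0|2|2|1|0|0
k=9  1|0|1|3|0|3
2|1|1|0|3|1
1|0|2|3|0|0
3|2|0|0|2|1
1|2|2|1|0|0

3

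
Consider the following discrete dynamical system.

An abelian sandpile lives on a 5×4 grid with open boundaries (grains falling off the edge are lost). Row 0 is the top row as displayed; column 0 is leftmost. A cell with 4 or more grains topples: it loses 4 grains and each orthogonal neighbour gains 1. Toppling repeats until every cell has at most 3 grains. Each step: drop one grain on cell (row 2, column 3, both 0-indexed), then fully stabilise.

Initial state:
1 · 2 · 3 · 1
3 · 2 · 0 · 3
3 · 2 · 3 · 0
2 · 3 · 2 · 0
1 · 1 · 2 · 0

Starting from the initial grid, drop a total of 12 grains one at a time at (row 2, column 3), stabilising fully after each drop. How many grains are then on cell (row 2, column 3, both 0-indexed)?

2

0) 1 · 2 · 3 · 1
3 · 2 · 0 · 3
3 · 2 · 3 · 0
2 · 3 · 2 · 0
1 · 1 · 2 · 0
1) 1 · 2 · 3 · 1
3 · 2 · 0 · 3
3 · 2 · 3 · 1
2 · 3 · 2 · 0
1 · 1 · 2 · 0
2) 1 · 2 · 3 · 1
3 · 2 · 0 · 3
3 · 2 · 3 · 2
2 · 3 · 2 · 0
1 · 1 · 2 · 0
3) 1 · 2 · 3 · 1
3 · 2 · 0 · 3
3 · 2 · 3 · 3
2 · 3 · 2 · 0
1 · 1 · 2 · 0
4) 1 · 2 · 3 · 2
3 · 2 · 2 · 0
3 · 3 · 0 · 2
2 · 3 · 3 · 1
1 · 1 · 2 · 0
5) 1 · 2 · 3 · 2
3 · 2 · 2 · 0
3 · 3 · 0 · 3
2 · 3 · 3 · 1
1 · 1 · 2 · 0
6) 1 · 2 · 3 · 2
3 · 2 · 2 · 1
3 · 3 · 1 · 0
2 · 3 · 3 · 2
1 · 1 · 2 · 0
7) 1 · 2 · 3 · 2
3 · 2 · 2 · 1
3 · 3 · 1 · 1
2 · 3 · 3 · 2
1 · 1 · 2 · 0
8) 1 · 2 · 3 · 2
3 · 2 · 2 · 1
3 · 3 · 1 · 2
2 · 3 · 3 · 2
1 · 1 · 2 · 0
9) 1 · 2 · 3 · 2
3 · 2 · 2 · 1
3 · 3 · 1 · 3
2 · 3 · 3 · 2
1 · 1 · 2 · 0
10) 1 · 2 · 3 · 2
3 · 2 · 2 · 2
3 · 3 · 2 · 0
2 · 3 · 3 · 3
1 · 1 · 2 · 0
11) 1 · 2 · 3 · 2
3 · 2 · 2 · 2
3 · 3 · 2 · 1
2 · 3 · 3 · 3
1 · 1 · 2 · 0
12) 1 · 2 · 3 · 2
3 · 2 · 2 · 2
3 · 3 · 2 · 2
2 · 3 · 3 · 3
1 · 1 · 2 · 0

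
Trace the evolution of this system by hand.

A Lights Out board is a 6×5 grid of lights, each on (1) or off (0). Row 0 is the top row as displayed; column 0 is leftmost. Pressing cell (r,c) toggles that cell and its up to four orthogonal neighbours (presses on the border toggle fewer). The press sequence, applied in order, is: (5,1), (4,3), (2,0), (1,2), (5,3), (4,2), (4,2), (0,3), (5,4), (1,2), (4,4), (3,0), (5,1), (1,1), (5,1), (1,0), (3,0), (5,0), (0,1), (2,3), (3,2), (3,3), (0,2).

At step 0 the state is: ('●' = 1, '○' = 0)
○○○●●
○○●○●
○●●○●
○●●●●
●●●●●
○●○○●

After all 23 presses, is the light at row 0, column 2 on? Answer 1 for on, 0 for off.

1

t=0: ○○○●●
○○●○●
○●●○●
○●●●●
●●●●●
○●○○●
t=1: ○○○●●
○○●○●
○●●○●
○●●●●
●○●●●
●○●○●
t=2: ○○○●●
○○●○●
○●●○●
○●●○●
●○○○○
●○●●●
t=3: ○○○●●
●○●○●
●○●○●
●●●○●
●○○○○
●○●●●
t=4: ○○●●●
●●○●●
●○○○●
●●●○●
●○○○○
●○●●●
t=5: ○○●●●
●●○●●
●○○○●
●●●○●
●○○●○
●○○○○
t=6: ○○●●●
●●○●●
●○○○●
●●○○●
●●●○○
●○●○○
t=7: ○○●●●
●●○●●
●○○○●
●●●○●
●○○●○
●○○○○
t=8: ○○○○○
●●○○●
●○○○●
●●●○●
●○○●○
●○○○○
t=9: ○○○○○
●●○○●
●○○○●
●●●○●
●○○●●
●○○●●
t=10: ○○●○○
●○●●●
●○●○●
●●●○●
●○○●●
●○○●●
t=11: ○○●○○
●○●●●
●○●○●
●●●○○
●○○○○
●○○●○
t=12: ○○●○○
●○●●●
○○●○●
○○●○○
○○○○○
●○○●○
t=13: ○○●○○
●○●●●
○○●○●
○○●○○
○●○○○
○●●●○
t=14: ○●●○○
○●○●●
○●●○●
○○●○○
○●○○○
○●●●○
t=15: ○●●○○
○●○●●
○●●○●
○○●○○
○○○○○
●○○●○
t=16: ●●●○○
●○○●●
●●●○●
○○●○○
○○○○○
●○○●○
t=17: ●●●○○
●○○●●
○●●○●
●●●○○
●○○○○
●○○●○
t=18: ●●●○○
●○○●●
○●●○●
●●●○○
○○○○○
○●○●○
t=19: ○○○○○
●●○●●
○●●○●
●●●○○
○○○○○
○●○●○
t=20: ○○○○○
●●○○●
○●○●○
●●●●○
○○○○○
○●○●○
t=21: ○○○○○
●●○○●
○●●●○
●○○○○
○○●○○
○●○●○
t=22: ○○○○○
●●○○●
○●●○○
●○●●●
○○●●○
○●○●○
t=23: ○●●●○
●●●○●
○●●○○
●○●●●
○○●●○
○●○●○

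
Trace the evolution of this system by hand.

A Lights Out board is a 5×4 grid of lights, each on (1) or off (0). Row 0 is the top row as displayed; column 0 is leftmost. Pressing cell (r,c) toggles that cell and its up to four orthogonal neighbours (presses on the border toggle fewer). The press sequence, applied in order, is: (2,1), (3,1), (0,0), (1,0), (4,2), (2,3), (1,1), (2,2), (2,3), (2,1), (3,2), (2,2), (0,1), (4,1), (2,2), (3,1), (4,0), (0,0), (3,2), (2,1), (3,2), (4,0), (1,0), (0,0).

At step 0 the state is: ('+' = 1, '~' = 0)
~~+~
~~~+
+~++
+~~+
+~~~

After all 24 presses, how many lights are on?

9

step 0: ~~+~
~~~+
+~++
+~~+
+~~~
step 1: ~~+~
~+~+
~+~+
++~+
+~~~
step 2: ~~+~
~+~+
~~~+
~~++
++~~
step 3: +++~
++~+
~~~+
~~++
++~~
step 4: ~++~
~~~+
+~~+
~~++
++~~
step 5: ~++~
~~~+
+~~+
~~~+
+~++
step 6: ~++~
~~~~
+~+~
~~~~
+~++
step 7: ~~+~
+++~
+++~
~~~~
+~++
step 8: ~~+~
++~~
+~~+
~~+~
+~++
step 9: ~~+~
++~+
+~+~
~~++
+~++
step 10: ~~+~
+~~+
~+~~
~+++
+~++
step 11: ~~+~
+~~+
~++~
~~~~
+~~+
step 12: ~~+~
+~++
~~~+
~~+~
+~~+
step 13: ++~~
++++
~~~+
~~+~
+~~+
step 14: ++~~
++++
~~~+
~++~
~+++
step 15: ++~~
++~+
~++~
~+~~
~+++
step 16: ++~~
++~+
~~+~
+~+~
~~++
step 17: ++~~
++~+
~~+~
~~+~
++++
step 18: ~~~~
~+~+
~~+~
~~+~
++++
step 19: ~~~~
~+~+
~~~~
~+~+
++~+
step 20: ~~~~
~~~+
+++~
~~~+
++~+
step 21: ~~~~
~~~+
++~~
~++~
++++
step 22: ~~~~
~~~+
++~~
+++~
~~++
step 23: +~~~
++~+
~+~~
+++~
~~++
step 24: ~+~~
~+~+
~+~~
+++~
~~++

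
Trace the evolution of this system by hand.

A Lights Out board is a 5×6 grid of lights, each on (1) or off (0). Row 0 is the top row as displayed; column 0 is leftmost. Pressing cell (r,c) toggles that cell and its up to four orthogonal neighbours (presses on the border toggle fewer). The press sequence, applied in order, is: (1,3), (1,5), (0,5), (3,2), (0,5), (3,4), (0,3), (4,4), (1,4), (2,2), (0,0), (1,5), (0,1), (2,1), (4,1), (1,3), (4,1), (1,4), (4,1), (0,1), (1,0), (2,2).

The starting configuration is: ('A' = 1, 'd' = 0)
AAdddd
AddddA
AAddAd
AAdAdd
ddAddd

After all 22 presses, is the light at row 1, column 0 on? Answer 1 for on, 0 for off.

gen 0: AAdddd
AddddA
AAddAd
AAdAdd
ddAddd
gen 1: AAdAdd
AdAAAA
AAdAAd
AAdAdd
ddAddd
gen 2: AAdAdA
AdAAdd
AAdAAA
AAdAdd
ddAddd
gen 3: AAdAAd
AdAAdA
AAdAAA
AAdAdd
ddAddd
gen 4: AAdAAd
AdAAdA
AAAAAA
AdAddd
dddddd
gen 5: AAdAdA
AdAAdd
AAAAAA
AdAddd
dddddd
gen 6: AAdAdA
AdAAdd
AAAAdA
AdAAAA
ddddAd
gen 7: AAAdAA
AdAddd
AAAAdA
AdAAAA
ddddAd
gen 8: AAAdAA
AdAddd
AAAAdA
AdAAdA
dddAdA
gen 9: AAAddA
AdAAAA
AAAAAA
AdAAdA
dddAdA
gen 10: AAAddA
AddAAA
AdddAA
AddAdA
dddAdA
gen 11: ddAddA
dddAAA
AdddAA
AddAdA
dddAdA
gen 12: ddAddd
dddAdd
AdddAd
AddAdA
dddAdA
gen 13: AAdddd
dAdAdd
AdddAd
AddAdA
dddAdA
gen 14: AAdddd
dddAdd
dAAdAd
AAdAdA
dddAdA
gen 15: AAdddd
dddAdd
dAAdAd
AddAdA
AAAAdA
gen 16: AAdAdd
ddAdAd
dAAAAd
AddAdA
AAAAdA
gen 17: AAdAdd
ddAdAd
dAAAAd
AAdAdA
dddAdA
gen 18: AAdAAd
ddAAdA
dAAAdd
AAdAdA
dddAdA
gen 19: AAdAAd
ddAAdA
dAAAdd
AddAdA
AAAAdA
gen 20: ddAAAd
dAAAdA
dAAAdd
AddAdA
AAAAdA
gen 21: AdAAAd
AdAAdA
AAAAdd
AddAdA
AAAAdA
gen 22: AdAAAd
AddAdA
Addddd
AdAAdA
AAAAdA

1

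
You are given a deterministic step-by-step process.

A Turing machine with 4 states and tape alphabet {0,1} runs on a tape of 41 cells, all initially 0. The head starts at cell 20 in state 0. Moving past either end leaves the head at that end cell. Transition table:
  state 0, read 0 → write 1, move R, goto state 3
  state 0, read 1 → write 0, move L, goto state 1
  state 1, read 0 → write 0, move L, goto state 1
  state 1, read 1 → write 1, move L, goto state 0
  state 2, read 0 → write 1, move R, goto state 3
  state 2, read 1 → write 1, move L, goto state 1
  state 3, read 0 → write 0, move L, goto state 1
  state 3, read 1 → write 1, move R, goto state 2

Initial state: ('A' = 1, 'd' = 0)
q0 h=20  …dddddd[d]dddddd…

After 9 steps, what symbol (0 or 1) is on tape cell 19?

gen 0: q0 h=20  …dddddd[d]dddddd…
gen 1: q3 h=21  …dddddA[d]dddddd…
gen 2: q1 h=20  …dddddd[A]dddddd…
gen 3: q0 h=19  …dddddd[d]Addddd…
gen 4: q3 h=20  …dddddA[A]dddddd…
gen 5: q2 h=21  …ddddAA[d]dddddd…
gen 6: q3 h=22  …dddAAA[d]dddddd…
gen 7: q1 h=21  …ddddAA[A]dddddd…
gen 8: q0 h=20  …dddddA[A]Addddd…
gen 9: q1 h=19  …dddddd[A]dAdddd…

1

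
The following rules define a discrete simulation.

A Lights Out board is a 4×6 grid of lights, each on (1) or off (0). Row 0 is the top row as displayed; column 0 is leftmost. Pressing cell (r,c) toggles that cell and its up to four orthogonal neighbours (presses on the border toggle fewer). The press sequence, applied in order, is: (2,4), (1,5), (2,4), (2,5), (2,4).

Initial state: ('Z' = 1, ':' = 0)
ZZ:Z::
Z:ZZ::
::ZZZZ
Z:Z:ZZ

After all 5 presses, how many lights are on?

11

0) ZZ:Z::
Z:ZZ::
::ZZZZ
Z:Z:ZZ
1) ZZ:Z::
Z:ZZZ:
::Z:::
Z:Z::Z
2) ZZ:Z:Z
Z:ZZ:Z
::Z::Z
Z:Z::Z
3) ZZ:Z:Z
Z:ZZZZ
::ZZZ:
Z:Z:ZZ
4) ZZ:Z:Z
Z:ZZZ:
::ZZ:Z
Z:Z:Z:
5) ZZ:Z:Z
Z:ZZ::
::Z:Z:
Z:Z:::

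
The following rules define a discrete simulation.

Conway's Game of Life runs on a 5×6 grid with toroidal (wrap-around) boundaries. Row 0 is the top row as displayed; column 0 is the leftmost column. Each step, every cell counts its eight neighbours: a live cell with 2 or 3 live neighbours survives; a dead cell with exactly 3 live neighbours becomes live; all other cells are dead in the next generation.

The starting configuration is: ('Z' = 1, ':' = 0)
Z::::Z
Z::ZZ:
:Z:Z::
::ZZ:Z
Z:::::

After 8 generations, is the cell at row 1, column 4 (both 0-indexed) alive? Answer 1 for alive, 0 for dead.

k=0  Z::::Z
Z::ZZ:
:Z:Z::
::ZZ:Z
Z:::::
k=1  ZZ::Z:
ZZZZZ:
ZZ:::Z
ZZZZZ:
ZZ::Z:
k=2  ::::Z:
:::ZZ:
::::::
:::ZZ:
::::Z:
k=3  ::::ZZ
:::ZZ:
::::::
:::ZZ:
::::ZZ
k=4  ::::::
:::ZZZ
::::::
:::ZZZ
::::::
k=5  ::::Z:
::::Z:
::::::
::::Z:
::::Z:
k=6  :::ZZZ
::::::
::::::
::::::
:::ZZZ
k=7  :::Z:Z
::::Z:
::::::
::::Z:
:::Z:Z
k=8  :::Z:Z
::::Z:
::::::
::::Z:
:::Z:Z

1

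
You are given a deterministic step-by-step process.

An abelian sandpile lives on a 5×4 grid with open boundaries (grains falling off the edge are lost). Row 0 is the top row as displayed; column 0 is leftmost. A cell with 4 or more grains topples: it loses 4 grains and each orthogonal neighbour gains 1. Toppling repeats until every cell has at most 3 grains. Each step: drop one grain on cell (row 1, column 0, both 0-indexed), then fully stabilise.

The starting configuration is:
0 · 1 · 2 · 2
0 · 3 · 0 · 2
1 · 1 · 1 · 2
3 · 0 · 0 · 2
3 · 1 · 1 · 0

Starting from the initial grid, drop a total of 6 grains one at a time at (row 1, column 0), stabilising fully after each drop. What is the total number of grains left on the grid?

30

0) 0 · 1 · 2 · 2
0 · 3 · 0 · 2
1 · 1 · 1 · 2
3 · 0 · 0 · 2
3 · 1 · 1 · 0
1) 0 · 1 · 2 · 2
1 · 3 · 0 · 2
1 · 1 · 1 · 2
3 · 0 · 0 · 2
3 · 1 · 1 · 0
2) 0 · 1 · 2 · 2
2 · 3 · 0 · 2
1 · 1 · 1 · 2
3 · 0 · 0 · 2
3 · 1 · 1 · 0
3) 0 · 1 · 2 · 2
3 · 3 · 0 · 2
1 · 1 · 1 · 2
3 · 0 · 0 · 2
3 · 1 · 1 · 0
4) 1 · 2 · 2 · 2
1 · 0 · 1 · 2
2 · 2 · 1 · 2
3 · 0 · 0 · 2
3 · 1 · 1 · 0
5) 1 · 2 · 2 · 2
2 · 0 · 1 · 2
2 · 2 · 1 · 2
3 · 0 · 0 · 2
3 · 1 · 1 · 0
6) 1 · 2 · 2 · 2
3 · 0 · 1 · 2
2 · 2 · 1 · 2
3 · 0 · 0 · 2
3 · 1 · 1 · 0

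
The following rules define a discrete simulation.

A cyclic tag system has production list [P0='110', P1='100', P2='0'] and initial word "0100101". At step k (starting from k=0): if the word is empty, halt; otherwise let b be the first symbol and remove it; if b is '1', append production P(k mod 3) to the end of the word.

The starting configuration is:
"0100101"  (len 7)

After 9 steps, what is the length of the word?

10

t=0: "0100101"  (len 7)
t=1: "100101"  (len 6)
t=2: "00101100"  (len 8)
t=3: "0101100"  (len 7)
t=4: "101100"  (len 6)
t=5: "01100100"  (len 8)
t=6: "1100100"  (len 7)
t=7: "100100110"  (len 9)
t=8: "00100110100"  (len 11)
t=9: "0100110100"  (len 10)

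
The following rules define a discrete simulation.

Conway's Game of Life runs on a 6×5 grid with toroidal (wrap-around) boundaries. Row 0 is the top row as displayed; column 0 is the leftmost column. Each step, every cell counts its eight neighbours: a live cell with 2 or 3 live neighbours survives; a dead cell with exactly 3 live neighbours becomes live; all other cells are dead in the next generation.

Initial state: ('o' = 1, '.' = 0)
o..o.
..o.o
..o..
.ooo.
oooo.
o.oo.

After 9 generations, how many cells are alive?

16

step 0: o..o.
..o.o
..o..
.ooo.
oooo.
o.oo.
step 1: o....
.oo.o
.....
o...o
o....
o....
step 2: o...o
oo...
.o.oo
o...o
oo...
oo..o
step 3: .....
.ooo.
.ooo.
..oo.
.....
.....
step 4: ..o..
.o.o.
....o
.o.o.
.....
.....
step 5: ..o..
..oo.
o..oo
.....
.....
.....
step 6: ..oo.
.oo..
..ooo
....o
.....
.....
step 7: .ooo.
.o..o
ooo.o
....o
.....
.....
step 8: oooo.
....o
.oo.o
.o.oo
.....
..o..
step 9: ooooo
....o
.oo.o
.o.oo
..oo.
..oo.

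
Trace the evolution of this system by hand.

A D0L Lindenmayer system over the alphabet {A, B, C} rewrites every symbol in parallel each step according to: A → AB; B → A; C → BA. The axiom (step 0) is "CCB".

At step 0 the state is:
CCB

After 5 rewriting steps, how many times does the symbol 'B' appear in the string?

13

k=0  CCB
k=1  BABAA
k=2  AABAABAB
k=3  ABABAABABAABA
k=4  ABAABAABABAABAABABAAB
k=5  ABAABABAABABAABAABABAABABAABAABABA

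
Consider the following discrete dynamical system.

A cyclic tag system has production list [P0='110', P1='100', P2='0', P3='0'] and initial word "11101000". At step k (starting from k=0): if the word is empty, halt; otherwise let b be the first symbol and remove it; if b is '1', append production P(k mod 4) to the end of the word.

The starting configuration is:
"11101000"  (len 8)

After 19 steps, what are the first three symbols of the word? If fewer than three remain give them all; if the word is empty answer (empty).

0) "11101000"  (len 8)
1) "1101000110"  (len 10)
2) "101000110100"  (len 12)
3) "010001101000"  (len 12)
4) "10001101000"  (len 11)
5) "0001101000110"  (len 13)
6) "001101000110"  (len 12)
7) "01101000110"  (len 11)
8) "1101000110"  (len 10)
9) "101000110110"  (len 12)
10) "01000110110100"  (len 14)
11) "1000110110100"  (len 13)
12) "0001101101000"  (len 13)
13) "001101101000"  (len 12)
14) "01101101000"  (len 11)
15) "1101101000"  (len 10)
16) "1011010000"  (len 10)
17) "011010000110"  (len 12)
18) "11010000110"  (len 11)
19) "10100001100"  (len 11)

101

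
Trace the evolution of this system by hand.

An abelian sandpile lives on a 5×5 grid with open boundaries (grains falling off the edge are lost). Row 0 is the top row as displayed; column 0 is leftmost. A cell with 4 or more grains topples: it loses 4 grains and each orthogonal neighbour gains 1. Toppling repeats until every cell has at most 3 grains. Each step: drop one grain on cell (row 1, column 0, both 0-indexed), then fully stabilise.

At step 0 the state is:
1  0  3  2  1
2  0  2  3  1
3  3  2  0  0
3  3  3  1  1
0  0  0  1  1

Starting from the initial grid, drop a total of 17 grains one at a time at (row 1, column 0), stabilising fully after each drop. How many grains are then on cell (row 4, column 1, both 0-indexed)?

1

step 0: 1  0  3  2  1
2  0  2  3  1
3  3  2  0  0
3  3  3  1  1
0  0  0  1  1
step 1: 1  0  3  2  1
3  0  2  3  1
3  3  2  0  0
3  3  3  1  1
0  0  0  1  1
step 2: 2  0  3  2  1
1  2  3  3  1
2  2  0  1  0
1  2  1  2  1
1  1  1  1  1
step 3: 2  0  3  2  1
2  2  3  3  1
2  2  0  1  0
1  2  1  2  1
1  1  1  1  1
step 4: 2  0  3  2  1
3  2  3  3  1
2  2  0  1  0
1  2  1  2  1
1  1  1  1  1
step 5: 3  0  3  2  1
0  3  3  3  1
3  2  0  1  0
1  2  1  2  1
1  1  1  1  1
step 6: 3  0  3  2  1
1  3  3  3  1
3  2  0  1  0
1  2  1  2  1
1  1  1  1  1
step 7: 3  0  3  2  1
2  3  3  3  1
3  2  0  1  0
1  2  1  2  1
1  1  1  1  1
step 8: 3  0  3  2  1
3  3  3  3  1
3  2  0  1  0
1  2  1  2  1
1  1  1  1  1
step 9: 0  3  1  0  2
3  2  2  1  2
1  0  2  2  0
2  3  1  2  1
1  1  1  1  1
step 10: 1  3  1  0  2
0  3  2  1  2
2  0  2  2  0
2  3  1  2  1
1  1  1  1  1
step 11: 1  3  1  0  2
1  3  2  1  2
2  0  2  2  0
2  3  1  2  1
1  1  1  1  1
step 12: 1  3  1  0  2
2  3  2  1  2
2  0  2  2  0
2  3  1  2  1
1  1  1  1  1
step 13: 1  3  1  0  2
3  3  2  1  2
2  0  2  2  0
2  3  1  2  1
1  1  1  1  1
step 14: 3  0  2  0  2
1  1  3  1  2
3  1  2  2  0
2  3  1  2  1
1  1  1  1  1
step 15: 3  0  2  0  2
2  1  3  1  2
3  1  2  2  0
2  3  1  2  1
1  1  1  1  1
step 16: 3  0  2  0  2
3  1  3  1  2
3  1  2  2  0
2  3  1  2  1
1  1  1  1  1
step 17: 0  1  2  0  2
2  2  3  1  2
0  2  2  2  0
3  3  1  2  1
1  1  1  1  1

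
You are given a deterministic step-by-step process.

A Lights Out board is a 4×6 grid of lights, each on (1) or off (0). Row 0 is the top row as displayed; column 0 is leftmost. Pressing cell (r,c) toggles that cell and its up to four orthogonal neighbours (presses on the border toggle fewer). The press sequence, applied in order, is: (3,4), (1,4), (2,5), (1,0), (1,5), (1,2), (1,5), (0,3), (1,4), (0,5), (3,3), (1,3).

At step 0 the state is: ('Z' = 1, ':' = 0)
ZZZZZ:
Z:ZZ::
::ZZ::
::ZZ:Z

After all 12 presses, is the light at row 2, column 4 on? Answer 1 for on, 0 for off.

t=0: ZZZZZ:
Z:ZZ::
::ZZ::
::ZZ:Z
t=1: ZZZZZ:
Z:ZZ::
::ZZZ:
::Z:Z:
t=2: ZZZZ::
Z:Z:ZZ
::ZZ::
::Z:Z:
t=3: ZZZZ::
Z:Z:Z:
::ZZZZ
::Z:ZZ
t=4: :ZZZ::
:ZZ:Z:
Z:ZZZZ
::Z:ZZ
t=5: :ZZZ:Z
:ZZ::Z
Z:ZZZ:
::Z:ZZ
t=6: :Z:Z:Z
:::Z:Z
Z::ZZ:
::Z:ZZ
t=7: :Z:Z::
:::ZZ:
Z::ZZZ
::Z:ZZ
t=8: :ZZ:Z:
::::Z:
Z::ZZZ
::Z:ZZ
t=9: :ZZ:::
:::Z:Z
Z::Z:Z
::Z:ZZ
t=10: :ZZ:ZZ
:::Z::
Z::Z:Z
::Z:ZZ
t=11: :ZZ:ZZ
:::Z::
Z::::Z
:::Z:Z
t=12: :ZZZZZ
::Z:Z:
Z::Z:Z
:::Z:Z

0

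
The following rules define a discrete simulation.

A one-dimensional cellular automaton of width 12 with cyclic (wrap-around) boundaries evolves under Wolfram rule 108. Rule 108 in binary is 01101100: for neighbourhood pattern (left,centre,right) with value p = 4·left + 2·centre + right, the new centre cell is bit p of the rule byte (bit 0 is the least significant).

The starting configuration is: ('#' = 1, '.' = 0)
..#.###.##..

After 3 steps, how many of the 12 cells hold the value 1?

0) ..#.###.##..
1) ..###.####..
2) ..#.###..#..
3) ..###.#..#..

5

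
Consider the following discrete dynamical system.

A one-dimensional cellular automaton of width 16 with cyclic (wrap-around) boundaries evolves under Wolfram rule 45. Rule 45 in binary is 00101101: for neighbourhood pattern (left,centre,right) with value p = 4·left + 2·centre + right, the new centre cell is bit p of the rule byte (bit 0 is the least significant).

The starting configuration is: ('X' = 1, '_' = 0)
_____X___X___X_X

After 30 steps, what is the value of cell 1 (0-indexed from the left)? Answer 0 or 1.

t=0: _____X___X___X_X
t=1: _XXX_X_X_X_X_XXX
t=2: XX__XXXXXXXXXX__
t=3: X___X___________
t=4: X_X_X_XXXXXXXXX_
t=5: XXXXXXX________X
t=6: ________XXXXXX_X
t=7: _XXXXXX_X_____XX
t=8: XX_____XX_XXX_X_
t=9: X__XXX_X_XX__XXX
t=10: ___X__XXXX___X__
t=11: XX_X__X____X_X_X
t=12: __XX__X_XX_XXXXX
t=13: __X___XXX_XX____
t=14: X_X_X_X__XX__XXX
t=15: _XXXXXX__X___X__
t=16: _X_______X_X_X_X
t=17: XX_XXXXX_XXXXXXX
t=18: __XX____XX______
t=19: X_X__XX_X__XXXXX
t=20: _XX__X_XX__X____
t=21: _X___XXX___X_XXX
t=22: XX_X_X___X_XXX__
t=23: X_XXXX_X_XXX____
t=24: XXX___XXXX___XX_
t=25: X___X_X____X_X_X
t=26: __X_XXX_XX_XXXXX
t=27: __XXX__XX_XX____
t=28: X_X____X_XX__XXX
t=29: _XX_XX_XXX___X__
t=30: _X_XX_XX___X_X_X

1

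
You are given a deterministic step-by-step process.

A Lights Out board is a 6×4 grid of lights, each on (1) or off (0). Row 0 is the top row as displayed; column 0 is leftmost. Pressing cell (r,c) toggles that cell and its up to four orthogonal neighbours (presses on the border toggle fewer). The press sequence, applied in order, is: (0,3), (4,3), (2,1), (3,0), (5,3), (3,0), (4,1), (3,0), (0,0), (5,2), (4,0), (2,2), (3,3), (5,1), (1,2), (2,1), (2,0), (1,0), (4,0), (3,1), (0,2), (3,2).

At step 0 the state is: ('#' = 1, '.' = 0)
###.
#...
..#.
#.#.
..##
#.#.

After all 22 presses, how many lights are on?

11

[0] ###.
#...
..#.
#.#.
..##
#.#.
[1] ##.#
#..#
..#.
#.#.
..##
#.#.
[2] ##.#
#..#
..#.
#.##
....
#.##
[3] ##.#
##.#
##..
####
....
#.##
[4] ##.#
##.#
.#..
..##
#...
#.##
[5] ##.#
##.#
.#..
..##
#..#
#...
[6] ##.#
##.#
##..
####
...#
#...
[7] ##.#
##.#
##..
#.##
####
##..
[8] ##.#
##.#
.#..
.###
.###
##..
[9] ...#
.#.#
.#..
.###
.###
##..
[10] ...#
.#.#
.#..
.###
.#.#
#.##
[11] ...#
.#.#
.#..
####
#..#
..##
[12] ...#
.###
..##
##.#
#..#
..##
[13] ...#
.###
..#.
###.
#...
..##
[14] ...#
.###
..#.
###.
##..
##.#
[15] ..##
....
....
###.
##..
##.#
[16] ..##
.#..
###.
#.#.
##..
##.#
[17] ..##
##..
..#.
..#.
##..
##.#
[18] #.##
....
#.#.
..#.
##..
##.#
[19] #.##
....
#.#.
#.#.
....
.#.#
[20] #.##
....
###.
.#..
.#..
.#.#
[21] ##..
..#.
###.
.#..
.#..
.#.#
[22] ##..
..#.
##..
..##
.##.
.#.#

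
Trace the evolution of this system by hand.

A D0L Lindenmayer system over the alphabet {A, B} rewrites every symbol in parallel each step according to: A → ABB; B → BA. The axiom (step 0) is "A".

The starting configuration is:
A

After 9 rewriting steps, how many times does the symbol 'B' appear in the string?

t=0: A
t=1: ABB
t=2: ABBBABA
t=3: ABBBABABAABBBAABB
t=4: ABBBABABAABBBAABBBAABBABBBABABAABBABBBABA
t=5: ABBBABABAABBBAABBBAABBABBBABABAABBABBBABABAABBABBBABAABBBABABAABBBAABBBAABBABBBABAABBBABABAABBBAABB
t=6: ABBBABABAABBBAABBBAABBABBBABABAABBABBBABABAABBABBBABAABBBA…ABBBABABAABBBAABBABBBABABAABBBAABBBAABBABBBABABAABBABBBABA  (len 239)
t=7: ABBBABABAABBBAABBBAABBABBBABABAABBABBBABABAABBABBBABAABBBA…BAABBABBBABAABBBABABAABBBAABBBAABBABBBABAABBBABABAABBBAABB  (len 577)
t=8: ABBBABABAABBBAABBBAABBABBBABABAABBABBBABABAABBABBBABAABBBA…ABBBABABAABBBAABBABBBABABAABBBAABBBAABBABBBABABAABBABBBABA  (len 1393)
t=9: ABBBABABAABBBAABBBAABBABBBABABAABBABBBABABAABBABBBABAABBBA…BAABBABBBABAABBBABABAABBBAABBBAABBABBBABAABBBABABAABBBAABB  (len 3363)

1970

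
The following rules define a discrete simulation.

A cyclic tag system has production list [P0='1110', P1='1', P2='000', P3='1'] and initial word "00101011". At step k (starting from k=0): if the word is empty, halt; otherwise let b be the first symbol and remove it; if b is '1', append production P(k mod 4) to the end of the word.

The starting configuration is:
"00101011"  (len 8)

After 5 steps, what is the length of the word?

[0] "00101011"  (len 8)
[1] "0101011"  (len 7)
[2] "101011"  (len 6)
[3] "01011000"  (len 8)
[4] "1011000"  (len 7)
[5] "0110001110"  (len 10)

10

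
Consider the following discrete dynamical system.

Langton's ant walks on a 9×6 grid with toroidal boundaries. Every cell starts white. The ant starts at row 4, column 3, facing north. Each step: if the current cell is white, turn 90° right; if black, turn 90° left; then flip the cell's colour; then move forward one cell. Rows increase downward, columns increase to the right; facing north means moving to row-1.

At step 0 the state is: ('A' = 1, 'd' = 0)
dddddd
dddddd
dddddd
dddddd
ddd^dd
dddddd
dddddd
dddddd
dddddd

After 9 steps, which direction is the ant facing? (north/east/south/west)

west

t=0: dddddd
dddddd
dddddd
dddddd
ddd^dd
dddddd
dddddd
dddddd
dddddd
t=1: dddddd
dddddd
dddddd
dddddd
dddA>d
dddddd
dddddd
dddddd
dddddd
t=2: dddddd
dddddd
dddddd
dddddd
dddAAd
ddddvd
dddddd
dddddd
dddddd
t=3: dddddd
dddddd
dddddd
dddddd
dddAAd
ddd<Ad
dddddd
dddddd
dddddd
t=4: dddddd
dddddd
dddddd
dddddd
ddd^Ad
dddAAd
dddddd
dddddd
dddddd
t=5: dddddd
dddddd
dddddd
dddddd
dd<dAd
dddAAd
dddddd
dddddd
dddddd
t=6: dddddd
dddddd
dddddd
dd^ddd
ddAdAd
dddAAd
dddddd
dddddd
dddddd
t=7: dddddd
dddddd
dddddd
ddA>dd
ddAdAd
dddAAd
dddddd
dddddd
dddddd
t=8: dddddd
dddddd
dddddd
ddAAdd
ddAvAd
dddAAd
dddddd
dddddd
dddddd
t=9: dddddd
dddddd
dddddd
ddAAdd
dd<AAd
dddAAd
dddddd
dddddd
dddddd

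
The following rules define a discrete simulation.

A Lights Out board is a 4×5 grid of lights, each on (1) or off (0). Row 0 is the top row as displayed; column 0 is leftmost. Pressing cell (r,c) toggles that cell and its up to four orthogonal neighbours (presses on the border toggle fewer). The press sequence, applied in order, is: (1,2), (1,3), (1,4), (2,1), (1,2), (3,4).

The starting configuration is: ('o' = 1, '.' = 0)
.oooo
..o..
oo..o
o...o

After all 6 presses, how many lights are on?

0) .oooo
..o..
oo..o
o...o
1) .o.oo
.o.o.
ooo.o
o...o
2) .o..o
.oo.o
ooooo
o...o
3) .o...
.ooo.
oooo.
o...o
4) .o...
..oo.
...o.
oo..o
5) .oo..
.o...
..oo.
oo..o
6) .oo..
.o...
..ooo
oo.o.

9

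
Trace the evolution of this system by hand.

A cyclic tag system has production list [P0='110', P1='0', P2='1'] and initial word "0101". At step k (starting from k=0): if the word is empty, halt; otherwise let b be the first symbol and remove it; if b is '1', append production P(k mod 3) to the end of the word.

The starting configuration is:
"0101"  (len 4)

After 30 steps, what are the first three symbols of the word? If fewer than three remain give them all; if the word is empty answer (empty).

111

step 0: "0101"  (len 4)
step 1: "101"  (len 3)
step 2: "010"  (len 3)
step 3: "10"  (len 2)
step 4: "0110"  (len 4)
step 5: "110"  (len 3)
step 6: "101"  (len 3)
step 7: "01110"  (len 5)
step 8: "1110"  (len 4)
step 9: "1101"  (len 4)
step 10: "101110"  (len 6)
step 11: "011100"  (len 6)
step 12: "11100"  (len 5)
step 13: "1100110"  (len 7)
step 14: "1001100"  (len 7)
step 15: "0011001"  (len 7)
step 16: "011001"  (len 6)
step 17: "11001"  (len 5)
step 18: "10011"  (len 5)
step 19: "0011110"  (len 7)
step 20: "011110"  (len 6)
step 21: "11110"  (len 5)
step 22: "1110110"  (len 7)
step 23: "1101100"  (len 7)
step 24: "1011001"  (len 7)
step 25: "011001110"  (len 9)
step 26: "11001110"  (len 8)
step 27: "10011101"  (len 8)
step 28: "0011101110"  (len 10)
step 29: "011101110"  (len 9)
step 30: "11101110"  (len 8)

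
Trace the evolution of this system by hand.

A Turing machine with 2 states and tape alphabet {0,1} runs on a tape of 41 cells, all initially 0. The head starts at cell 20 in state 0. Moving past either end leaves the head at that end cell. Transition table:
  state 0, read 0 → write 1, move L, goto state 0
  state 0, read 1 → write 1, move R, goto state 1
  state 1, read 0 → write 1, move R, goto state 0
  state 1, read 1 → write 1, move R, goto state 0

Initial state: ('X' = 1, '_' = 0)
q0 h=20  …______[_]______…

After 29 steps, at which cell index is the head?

8

gen 0: q0 h=20  …______[_]______…
gen 1: q0 h=19  …______[_]X_____…
gen 2: q0 h=18  …______[_]XX____…
gen 3: q0 h=17  …______[_]XXX___…
gen 4: q0 h=16  …______[_]XXXX__…
gen 5: q0 h=15  …______[_]XXXXX_…
gen 6: q0 h=14  …______[_]XXXXXX…
gen 7: q0 h=13  …______[_]XXXXXX…
gen 8: q0 h=12  …______[_]XXXXXX…
gen 9: q0 h=11  …______[_]XXXXXX…
gen 10: q0 h=10  …______[_]XXXXXX…
gen 11: q0 h= 9  …______[_]XXXXXX…
gen 12: q0 h= 8  …______[_]XXXXXX…
gen 13: q0 h= 7  …______[_]XXXXXX…
gen 14: q0 h= 6  |______[_]XXXXXX…
gen 15: q0 h= 5  |_____[_]XXXXXX…
gen 16: q0 h= 4  |____[_]XXXXXX…
gen 17: q0 h= 3  |___[_]XXXXXX…
gen 18: q0 h= 2  |__[_]XXXXXX…
gen 19: q0 h= 1  |_[_]XXXXXX…
gen 20: q0 h= 0  |[_]XXXXXX…
gen 21: q0 h= 0  |[X]XXXXXX…
gen 22: q1 h= 1  |X[X]XXXXXX…
gen 23: q0 h= 2  |XX[X]XXXXXX…
gen 24: q1 h= 3  |XXX[X]XXXXXX…
gen 25: q0 h= 4  |XXXX[X]XXXXXX…
gen 26: q1 h= 5  |XXXXX[X]XXXXXX…
gen 27: q0 h= 6  |XXXXXX[X]XXXXXX…
gen 28: q1 h= 7  …XXXXXX[X]XXXXXX…
gen 29: q0 h= 8  …XXXXXX[X]XXXXXX…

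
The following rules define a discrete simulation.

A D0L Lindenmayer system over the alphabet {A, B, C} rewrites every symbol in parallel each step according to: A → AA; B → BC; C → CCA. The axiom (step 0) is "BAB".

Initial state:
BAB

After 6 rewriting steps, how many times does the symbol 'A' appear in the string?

322

k=0  BAB
k=1  BCAABC
k=2  BCCCAAAAABCCCA
k=3  BCCCACCACCAAAAAAAAAAABCCCACCACCAAA
k=4  BCCCACCACCAAACCACCAAACCACCAAAAAAAAAAAAAAAAAAAAAAABCCCACCACCAAACCACCAAACCACCAAAAAAA
k=5  BCCCACCACCAAACCACCAAACCACCAAAAAAACCACCAAACCACCAAAAAAACCACC…ACCAAAAAAACCACCAAACCACCAAAAAAACCACCAAACCACCAAAAAAAAAAAAAAA  (len 194)
k=6  BCCCACCACCAAACCACCAAACCACCAAAAAAACCACCAAACCACCAAAAAAACCACC…AACCACCAAAAAAACCACCAAACCACCAAAAAAAAAAAAAAAAAAAAAAAAAAAAAAA  (len 450)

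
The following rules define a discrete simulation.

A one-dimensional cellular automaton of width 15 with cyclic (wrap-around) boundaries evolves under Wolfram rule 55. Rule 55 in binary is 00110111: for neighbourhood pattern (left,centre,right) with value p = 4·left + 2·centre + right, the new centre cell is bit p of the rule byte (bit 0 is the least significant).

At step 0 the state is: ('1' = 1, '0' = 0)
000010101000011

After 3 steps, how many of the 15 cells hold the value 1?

13

0) 000010101000011
1) 111111111111100
2) 000000000000011
3) 111111111111100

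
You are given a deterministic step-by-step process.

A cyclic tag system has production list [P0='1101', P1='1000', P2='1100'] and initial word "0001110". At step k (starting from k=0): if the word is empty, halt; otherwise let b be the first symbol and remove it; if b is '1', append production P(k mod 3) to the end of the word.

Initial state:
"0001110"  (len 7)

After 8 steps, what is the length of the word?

15

[0] "0001110"  (len 7)
[1] "001110"  (len 6)
[2] "01110"  (len 5)
[3] "1110"  (len 4)
[4] "1101101"  (len 7)
[5] "1011011000"  (len 10)
[6] "0110110001100"  (len 13)
[7] "110110001100"  (len 12)
[8] "101100011001000"  (len 15)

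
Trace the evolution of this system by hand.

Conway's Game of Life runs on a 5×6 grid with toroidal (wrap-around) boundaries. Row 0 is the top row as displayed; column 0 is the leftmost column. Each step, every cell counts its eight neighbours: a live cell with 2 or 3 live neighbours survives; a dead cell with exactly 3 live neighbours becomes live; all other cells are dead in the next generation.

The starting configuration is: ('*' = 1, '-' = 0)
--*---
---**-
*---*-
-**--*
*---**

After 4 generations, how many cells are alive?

7

0) --*---
---**-
*---*-
-**--*
*---**
1) ------
---***
***-*-
-*-*--
*-****
2) *-*---
******
**----
------
******
3) ------
---**-
---**-
---**-
*-****
4) --*---
---**-
--*--*
------
--*--*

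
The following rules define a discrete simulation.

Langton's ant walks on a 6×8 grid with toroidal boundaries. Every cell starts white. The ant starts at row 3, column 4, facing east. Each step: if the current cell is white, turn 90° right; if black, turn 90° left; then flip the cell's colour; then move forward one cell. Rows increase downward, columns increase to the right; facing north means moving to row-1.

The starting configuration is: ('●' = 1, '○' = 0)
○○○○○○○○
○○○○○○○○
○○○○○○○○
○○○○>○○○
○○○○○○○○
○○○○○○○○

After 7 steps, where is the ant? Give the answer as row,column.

[0] ○○○○○○○○
○○○○○○○○
○○○○○○○○
○○○○>○○○
○○○○○○○○
○○○○○○○○
[1] ○○○○○○○○
○○○○○○○○
○○○○○○○○
○○○○●○○○
○○○○v○○○
○○○○○○○○
[2] ○○○○○○○○
○○○○○○○○
○○○○○○○○
○○○○●○○○
○○○<●○○○
○○○○○○○○
[3] ○○○○○○○○
○○○○○○○○
○○○○○○○○
○○○^●○○○
○○○●●○○○
○○○○○○○○
[4] ○○○○○○○○
○○○○○○○○
○○○○○○○○
○○○●>○○○
○○○●●○○○
○○○○○○○○
[5] ○○○○○○○○
○○○○○○○○
○○○○^○○○
○○○●○○○○
○○○●●○○○
○○○○○○○○
[6] ○○○○○○○○
○○○○○○○○
○○○○●>○○
○○○●○○○○
○○○●●○○○
○○○○○○○○
[7] ○○○○○○○○
○○○○○○○○
○○○○●●○○
○○○●○v○○
○○○●●○○○
○○○○○○○○

3,5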